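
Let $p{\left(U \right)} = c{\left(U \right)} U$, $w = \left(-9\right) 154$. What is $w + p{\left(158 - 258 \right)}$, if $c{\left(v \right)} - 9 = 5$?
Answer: $-2786$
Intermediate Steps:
$c{\left(v \right)} = 14$ ($c{\left(v \right)} = 9 + 5 = 14$)
$w = -1386$
$p{\left(U \right)} = 14 U$
$w + p{\left(158 - 258 \right)} = -1386 + 14 \left(158 - 258\right) = -1386 + 14 \left(-100\right) = -1386 - 1400 = -2786$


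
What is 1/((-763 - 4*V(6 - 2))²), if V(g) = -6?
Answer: 1/546121 ≈ 1.8311e-6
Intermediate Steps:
1/((-763 - 4*V(6 - 2))²) = 1/((-763 - 4*(-6))²) = 1/((-763 + 24)²) = 1/((-739)²) = 1/546121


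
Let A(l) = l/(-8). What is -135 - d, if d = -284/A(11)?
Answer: -3757/11 ≈ -341.55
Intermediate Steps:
A(l) = -l/8 (A(l) = l*(-⅛) = -l/8)
d = 2272/11 (d = -284/((-⅛*11)) = -284/(-11/8) = -284*(-8/11) = 2272/11 ≈ 206.55)
-135 - d = -135 - 1*2272/11 = -135 - 2272/11 = -3757/11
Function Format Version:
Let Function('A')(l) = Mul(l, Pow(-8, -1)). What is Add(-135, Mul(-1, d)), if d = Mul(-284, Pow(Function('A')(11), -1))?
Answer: Rational(-3757, 11) ≈ -341.55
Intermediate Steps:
Function('A')(l) = Mul(Rational(-1, 8), l) (Function('A')(l) = Mul(l, Rational(-1, 8)) = Mul(Rational(-1, 8), l))
d = Rational(2272, 11) (d = Mul(-284, Pow(Mul(Rational(-1, 8), 11), -1)) = Mul(-284, Pow(Rational(-11, 8), -1)) = Mul(-284, Rational(-8, 11)) = Rational(2272, 11) ≈ 206.55)
Add(-135, Mul(-1, d)) = Add(-135, Mul(-1, Rational(2272, 11))) = Add(-135, Rational(-2272, 11)) = Rational(-3757, 11)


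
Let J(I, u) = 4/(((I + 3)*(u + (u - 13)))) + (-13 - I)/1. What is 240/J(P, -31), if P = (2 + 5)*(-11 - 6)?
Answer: 522000/230551 ≈ 2.2641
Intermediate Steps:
P = -119 (P = 7*(-17) = -119)
J(I, u) = -13 - I + 4/((-13 + 2*u)*(3 + I)) (J(I, u) = 4/(((3 + I)*(u + (-13 + u)))) + (-13 - I)*1 = 4/(((3 + I)*(-13 + 2*u))) + (-13 - I) = 4/(((-13 + 2*u)*(3 + I))) + (-13 - I) = 4*(1/((-13 + 2*u)*(3 + I))) + (-13 - I) = 4/((-13 + 2*u)*(3 + I)) + (-13 - I) = -13 - I + 4/((-13 + 2*u)*(3 + I)))
240/J(P, -31) = 240/(((511 - 78*(-31) + 13*(-119)**2 + 208*(-119) - 32*(-119)*(-31) - 2*(-31)*(-119)**2)/(-39 - 13*(-119) + 6*(-31) + 2*(-119)*(-31)))) = 240/(((511 + 2418 + 13*14161 - 24752 - 118048 - 2*(-31)*14161)/(-39 + 1547 - 186 + 7378))) = 240/(((511 + 2418 + 184093 - 24752 - 118048 + 877982)/8700)) = 240/(((1/8700)*922204)) = 240/(230551/2175) = 240*(2175/230551) = 522000/230551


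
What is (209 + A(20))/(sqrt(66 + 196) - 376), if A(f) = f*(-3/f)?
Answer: -38728/70557 - 103*sqrt(262)/70557 ≈ -0.57252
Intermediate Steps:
A(f) = -3
(209 + A(20))/(sqrt(66 + 196) - 376) = (209 - 3)/(sqrt(66 + 196) - 376) = 206/(sqrt(262) - 376) = 206/(-376 + sqrt(262))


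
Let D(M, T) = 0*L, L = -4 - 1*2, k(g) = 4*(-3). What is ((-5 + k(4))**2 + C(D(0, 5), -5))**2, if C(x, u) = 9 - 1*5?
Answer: 85849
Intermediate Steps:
k(g) = -12
L = -6 (L = -4 - 2 = -6)
D(M, T) = 0 (D(M, T) = 0*(-6) = 0)
C(x, u) = 4 (C(x, u) = 9 - 5 = 4)
((-5 + k(4))**2 + C(D(0, 5), -5))**2 = ((-5 - 12)**2 + 4)**2 = ((-17)**2 + 4)**2 = (289 + 4)**2 = 293**2 = 85849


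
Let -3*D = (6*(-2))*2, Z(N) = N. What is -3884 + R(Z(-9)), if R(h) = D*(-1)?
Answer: -3892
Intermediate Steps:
D = 8 (D = -6*(-2)*2/3 = -(-4)*2 = -⅓*(-24) = 8)
R(h) = -8 (R(h) = 8*(-1) = -8)
-3884 + R(Z(-9)) = -3884 - 8 = -3892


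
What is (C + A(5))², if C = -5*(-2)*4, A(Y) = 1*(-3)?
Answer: 1369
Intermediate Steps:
A(Y) = -3
C = 40 (C = 10*4 = 40)
(C + A(5))² = (40 - 3)² = 37² = 1369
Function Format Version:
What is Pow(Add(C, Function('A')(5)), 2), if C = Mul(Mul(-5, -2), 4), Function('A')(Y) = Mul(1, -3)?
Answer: 1369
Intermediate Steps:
Function('A')(Y) = -3
C = 40 (C = Mul(10, 4) = 40)
Pow(Add(C, Function('A')(5)), 2) = Pow(Add(40, -3), 2) = Pow(37, 2) = 1369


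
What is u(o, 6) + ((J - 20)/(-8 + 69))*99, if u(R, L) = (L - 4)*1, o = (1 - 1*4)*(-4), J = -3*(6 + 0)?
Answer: -3640/61 ≈ -59.672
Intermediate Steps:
J = -18 (J = -3*6 = -18)
o = 12 (o = (1 - 4)*(-4) = -3*(-4) = 12)
u(R, L) = -4 + L (u(R, L) = (-4 + L)*1 = -4 + L)
u(o, 6) + ((J - 20)/(-8 + 69))*99 = (-4 + 6) + ((-18 - 20)/(-8 + 69))*99 = 2 - 38/61*99 = 2 - 3762/61 = -3640/61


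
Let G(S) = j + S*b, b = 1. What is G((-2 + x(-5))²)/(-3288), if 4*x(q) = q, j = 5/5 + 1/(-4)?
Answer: -181/52608 ≈ -0.0034405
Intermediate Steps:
j = ¾ (j = 5*(⅕) + 1*(-¼) = 1 - ¼ = ¾ ≈ 0.75000)
x(q) = q/4
G(S) = ¾ + S (G(S) = ¾ + S*1 = ¾ + S)
G((-2 + x(-5))²)/(-3288) = (¾ + (-2 + (¼)*(-5))²)/(-3288) = (¾ + (-2 - 5/4)²)*(-1/3288) = (¾ + (-13/4)²)*(-1/3288) = (¾ + 169/16)*(-1/3288) = (181/16)*(-1/3288) = -181/52608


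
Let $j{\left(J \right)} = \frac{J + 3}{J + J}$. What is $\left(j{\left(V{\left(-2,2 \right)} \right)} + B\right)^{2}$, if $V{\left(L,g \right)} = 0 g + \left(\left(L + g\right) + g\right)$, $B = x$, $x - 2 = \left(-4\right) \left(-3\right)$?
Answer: $\frac{3721}{16} \approx 232.56$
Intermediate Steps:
$x = 14$ ($x = 2 - -12 = 2 + 12 = 14$)
$B = 14$
$V{\left(L,g \right)} = L + 2 g$ ($V{\left(L,g \right)} = 0 + \left(L + 2 g\right) = L + 2 g$)
$j{\left(J \right)} = \frac{3 + J}{2 J}$
$\left(j{\left(V{\left(-2,2 \right)} \right)} + B\right)^{2} = \left(\frac{3 + \left(-2 + 2 \cdot 2\right)}{2 \left(-2 + 2 \cdot 2\right)} + 14\right)^{2} = \left(\frac{3 + \left(-2 + 4\right)}{2 \left(-2 + 4\right)} + 14\right)^{2} = \left(\frac{3 + 2}{2 \cdot 2} + 14\right)^{2} = \left(\frac{1}{2} \cdot \frac{1}{2} \cdot 5 + 14\right)^{2} = \left(\frac{5}{4} + 14\right)^{2} = \left(\frac{61}{4}\right)^{2} = \frac{3721}{16}$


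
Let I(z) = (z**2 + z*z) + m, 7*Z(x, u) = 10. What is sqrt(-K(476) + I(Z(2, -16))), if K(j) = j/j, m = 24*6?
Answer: sqrt(7207)/7 ≈ 12.128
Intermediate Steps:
Z(x, u) = 10/7 (Z(x, u) = (1/7)*10 = 10/7)
m = 144
K(j) = 1
I(z) = 144 + 2*z**2 (I(z) = (z**2 + z*z) + 144 = (z**2 + z**2) + 144 = 2*z**2 + 144 = 144 + 2*z**2)
sqrt(-K(476) + I(Z(2, -16))) = sqrt(-1*1 + (144 + 2*(10/7)**2)) = sqrt(-1 + (144 + 2*(100/49))) = sqrt(-1 + (144 + 200/49)) = sqrt(-1 + 7256/49) = sqrt(7207/49) = sqrt(7207)/7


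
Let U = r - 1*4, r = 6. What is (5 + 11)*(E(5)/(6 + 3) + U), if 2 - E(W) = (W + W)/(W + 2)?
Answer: 2080/63 ≈ 33.016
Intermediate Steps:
E(W) = 2 - 2*W/(2 + W) (E(W) = 2 - (W + W)/(W + 2) = 2 - 2*W/(2 + W))
U = 2 (U = 6 - 1*4 = 6 - 4 = 2)
(5 + 11)*(E(5)/(6 + 3) + U) = (5 + 11)*((4/(2 + 5))/(6 + 3) + 2) = 16*((4/7)/9 + 2) = 16*((4*(1/7))*(1/9) + 2) = 16*((4/7)*(1/9) + 2) = 16*(4/63 + 2) = 16*(130/63) = 2080/63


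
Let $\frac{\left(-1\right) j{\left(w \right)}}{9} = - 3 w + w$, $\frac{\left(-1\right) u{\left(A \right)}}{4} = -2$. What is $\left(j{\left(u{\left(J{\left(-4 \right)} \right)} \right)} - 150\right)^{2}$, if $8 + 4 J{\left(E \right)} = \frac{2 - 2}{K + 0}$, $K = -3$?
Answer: $36$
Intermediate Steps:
$J{\left(E \right)} = -2$ ($J{\left(E \right)} = -2 + \frac{\left(2 - 2\right) \frac{1}{-3 + 0}}{4} = -2 + \frac{0 \frac{1}{-3}}{4} = -2 + \frac{0 \left(- \frac{1}{3}\right)}{4} = -2 + \frac{1}{4} \cdot 0 = -2 + 0 = -2$)
$u{\left(A \right)} = 8$ ($u{\left(A \right)} = \left(-4\right) \left(-2\right) = 8$)
$j{\left(w \right)} = 18 w$ ($j{\left(w \right)} = - 9 \left(- 3 w + w\right) = - 9 \left(- 2 w\right) = 18 w$)
$\left(j{\left(u{\left(J{\left(-4 \right)} \right)} \right)} - 150\right)^{2} = \left(18 \cdot 8 - 150\right)^{2} = \left(144 - 150\right)^{2} = \left(-6\right)^{2} = 36$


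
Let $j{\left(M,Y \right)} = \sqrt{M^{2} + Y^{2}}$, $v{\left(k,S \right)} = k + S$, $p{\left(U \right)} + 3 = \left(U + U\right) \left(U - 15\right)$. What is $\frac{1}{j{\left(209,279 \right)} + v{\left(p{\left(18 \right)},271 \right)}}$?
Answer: $\frac{188}{9927} - \frac{\sqrt{121522}}{19854} \approx 0.0013801$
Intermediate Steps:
$p{\left(U \right)} = -3 + 2 U \left(-15 + U\right)$ ($p{\left(U \right)} = -3 + \left(U + U\right) \left(U - 15\right) = -3 + 2 U \left(-15 + U\right)$)
$v{\left(k,S \right)} = S + k$
$\frac{1}{j{\left(209,279 \right)} + v{\left(p{\left(18 \right)},271 \right)}} = \frac{1}{\sqrt{209^{2} + 279^{2}} + \left(271 - \left(543 - 648\right)\right)} = \frac{1}{\sqrt{43681 + 77841} + \left(271 - -105\right)} = \frac{1}{\sqrt{121522} + \left(271 - -105\right)} = \frac{1}{\sqrt{121522} + \left(271 + 105\right)} = \frac{1}{\sqrt{121522} + 376} = \frac{1}{376 + \sqrt{121522}}$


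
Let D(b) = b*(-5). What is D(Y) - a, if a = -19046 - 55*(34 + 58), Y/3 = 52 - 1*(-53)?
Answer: 22531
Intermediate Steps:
Y = 315 (Y = 3*(52 - 1*(-53)) = 3*(52 + 53) = 3*105 = 315)
D(b) = -5*b
a = -24106 (a = -19046 - 55*92 = -19046 - 5060 = -24106)
D(Y) - a = -5*315 - 1*(-24106) = -1575 + 24106 = 22531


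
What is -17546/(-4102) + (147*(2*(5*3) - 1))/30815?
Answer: 279083408/63201565 ≈ 4.4158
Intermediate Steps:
-17546/(-4102) + (147*(2*(5*3) - 1))/30815 = -17546*(-1/4102) + (147*(2*15 - 1))*(1/30815) = 8773/2051 + (147*(30 - 1))*(1/30815) = 8773/2051 + (147*29)*(1/30815) = 8773/2051 + 4263*(1/30815) = 8773/2051 + 4263/30815 = 279083408/63201565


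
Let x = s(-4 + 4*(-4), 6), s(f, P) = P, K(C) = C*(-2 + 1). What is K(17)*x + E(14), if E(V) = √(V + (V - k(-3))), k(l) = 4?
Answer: -102 + 2*√6 ≈ -97.101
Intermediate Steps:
K(C) = -C (K(C) = C*(-1) = -C)
E(V) = √(-4 + 2*V) (E(V) = √(V + (V - 1*4)) = √(V + (V - 4)) = √(V + (-4 + V)) = √(-4 + 2*V))
x = 6
K(17)*x + E(14) = -1*17*6 + √(-4 + 2*14) = -17*6 + √(-4 + 28) = -102 + √24 = -102 + 2*√6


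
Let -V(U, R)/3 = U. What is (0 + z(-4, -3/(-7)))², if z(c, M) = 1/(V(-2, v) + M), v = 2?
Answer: 49/2025 ≈ 0.024198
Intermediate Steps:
V(U, R) = -3*U
z(c, M) = 1/(6 + M) (z(c, M) = 1/(-3*(-2) + M) = 1/(6 + M))
(0 + z(-4, -3/(-7)))² = (0 + 1/(6 - 3/(-7)))² = (0 + 1/(6 - 3*(-⅐)))² = (0 + 1/(6 + 3/7))² = (0 + 1/(45/7))² = (0 + 7/45)² = (7/45)² = 49/2025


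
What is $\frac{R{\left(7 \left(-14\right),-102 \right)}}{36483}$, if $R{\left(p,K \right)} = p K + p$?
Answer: $\frac{9898}{36483} \approx 0.2713$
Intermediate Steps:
$R{\left(p,K \right)} = p + K p$ ($R{\left(p,K \right)} = K p + p = p + K p$)
$\frac{R{\left(7 \left(-14\right),-102 \right)}}{36483} = \frac{7 \left(-14\right) \left(1 - 102\right)}{36483} = \left(-98\right) \left(-101\right) \frac{1}{36483} = 9898 \cdot \frac{1}{36483} = \frac{9898}{36483}$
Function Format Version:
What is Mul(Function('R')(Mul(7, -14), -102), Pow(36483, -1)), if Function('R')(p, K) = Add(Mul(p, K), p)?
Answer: Rational(9898, 36483) ≈ 0.27130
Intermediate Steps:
Function('R')(p, K) = Add(p, Mul(K, p)) (Function('R')(p, K) = Add(Mul(K, p), p) = Add(p, Mul(K, p)))
Mul(Function('R')(Mul(7, -14), -102), Pow(36483, -1)) = Mul(Mul(Mul(7, -14), Add(1, -102)), Pow(36483, -1)) = Mul(Mul(-98, -101), Rational(1, 36483)) = Mul(9898, Rational(1, 36483)) = Rational(9898, 36483)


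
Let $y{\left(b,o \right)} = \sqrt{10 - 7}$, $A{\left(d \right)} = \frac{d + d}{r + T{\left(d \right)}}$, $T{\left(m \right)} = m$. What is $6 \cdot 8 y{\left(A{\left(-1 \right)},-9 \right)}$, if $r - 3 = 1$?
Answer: $48 \sqrt{3} \approx 83.138$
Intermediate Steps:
$r = 4$ ($r = 3 + 1 = 4$)
$A{\left(d \right)} = \frac{2 d}{4 + d}$ ($A{\left(d \right)} = \frac{d + d}{4 + d} = \frac{2 d}{4 + d}$)
$y{\left(b,o \right)} = \sqrt{3}$
$6 \cdot 8 y{\left(A{\left(-1 \right)},-9 \right)} = 6 \cdot 8 \sqrt{3} = 48 \sqrt{3}$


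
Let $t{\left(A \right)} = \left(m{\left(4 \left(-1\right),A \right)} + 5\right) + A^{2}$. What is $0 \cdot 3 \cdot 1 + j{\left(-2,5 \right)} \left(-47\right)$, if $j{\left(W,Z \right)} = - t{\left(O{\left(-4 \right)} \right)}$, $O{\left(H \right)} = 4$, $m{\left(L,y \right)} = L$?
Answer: $799$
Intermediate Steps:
$t{\left(A \right)} = 1 + A^{2}$ ($t{\left(A \right)} = \left(4 \left(-1\right) + 5\right) + A^{2} = \left(-4 + 5\right) + A^{2} = 1 + A^{2}$)
$j{\left(W,Z \right)} = -17$ ($j{\left(W,Z \right)} = - (1 + 4^{2}) = - (1 + 16) = \left(-1\right) 17 = -17$)
$0 \cdot 3 \cdot 1 + j{\left(-2,5 \right)} \left(-47\right) = 0 \cdot 3 \cdot 1 - -799 = 0 \cdot 1 + 799 = 0 + 799 = 799$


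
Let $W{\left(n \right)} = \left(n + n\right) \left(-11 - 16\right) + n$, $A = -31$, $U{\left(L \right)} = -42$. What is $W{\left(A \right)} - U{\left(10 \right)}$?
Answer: $1685$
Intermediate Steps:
$W{\left(n \right)} = - 53 n$ ($W{\left(n \right)} = 2 n \left(-27\right) + n = - 54 n + n = - 53 n$)
$W{\left(A \right)} - U{\left(10 \right)} = \left(-53\right) \left(-31\right) - -42 = 1643 + 42 = 1685$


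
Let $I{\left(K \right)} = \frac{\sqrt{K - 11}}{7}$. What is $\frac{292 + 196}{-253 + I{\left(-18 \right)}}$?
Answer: $- \frac{3024868}{1568235} - \frac{1708 i \sqrt{29}}{1568235} \approx -1.9288 - 0.0058651 i$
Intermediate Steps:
$I{\left(K \right)} = \frac{\sqrt{-11 + K}}{7}$ ($I{\left(K \right)} = \sqrt{-11 + K} \frac{1}{7} = \frac{\sqrt{-11 + K}}{7}$)
$\frac{292 + 196}{-253 + I{\left(-18 \right)}} = \frac{292 + 196}{-253 + \frac{\sqrt{-11 - 18}}{7}} = \frac{488}{-253 + \frac{\sqrt{-29}}{7}} = \frac{488}{-253 + \frac{i \sqrt{29}}{7}}$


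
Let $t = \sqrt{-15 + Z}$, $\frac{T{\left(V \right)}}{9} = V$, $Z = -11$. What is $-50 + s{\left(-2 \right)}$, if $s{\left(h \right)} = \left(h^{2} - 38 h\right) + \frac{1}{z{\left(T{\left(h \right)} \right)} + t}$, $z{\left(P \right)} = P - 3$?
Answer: $\frac{13989}{467} - \frac{i \sqrt{26}}{467} \approx 29.955 - 0.010919 i$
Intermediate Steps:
$T{\left(V \right)} = 9 V$
$z{\left(P \right)} = -3 + P$ ($z{\left(P \right)} = P - 3 = -3 + P$)
$t = i \sqrt{26}$ ($t = \sqrt{-15 - 11} = \sqrt{-26} = i \sqrt{26} \approx 5.099 i$)
$s{\left(h \right)} = h^{2} + \frac{1}{-3 + 9 h + i \sqrt{26}} - 38 h$ ($s{\left(h \right)} = \left(h^{2} - 38 h\right) + \frac{1}{\left(-3 + 9 h\right) + i \sqrt{26}} = \left(h^{2} - 38 h\right) + \frac{1}{-3 + 9 h + i \sqrt{26}} = h^{2} + \frac{1}{-3 + 9 h + i \sqrt{26}} - 38 h$)
$-50 + s{\left(-2 \right)} = -50 + \frac{1 - 345 \left(-2\right)^{2} + 9 \left(-2\right)^{3} + 114 \left(-2\right) + i \sqrt{26} \left(-2\right)^{2} - 38 i \left(-2\right) \sqrt{26}}{-3 + 9 \left(-2\right) + i \sqrt{26}} = -50 + \frac{1 - 1380 + 9 \left(-8\right) - 228 + i \sqrt{26} \cdot 4 + 76 i \sqrt{26}}{-3 - 18 + i \sqrt{26}} = -50 + \frac{1 - 1380 - 72 - 228 + 4 i \sqrt{26} + 76 i \sqrt{26}}{-21 + i \sqrt{26}} = -50 + \frac{-1679 + 80 i \sqrt{26}}{-21 + i \sqrt{26}}$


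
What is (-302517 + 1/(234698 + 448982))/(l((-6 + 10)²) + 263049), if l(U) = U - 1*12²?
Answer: -206824822559/179753829280 ≈ -1.1506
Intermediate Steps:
l(U) = -144 + U (l(U) = U - 1*144 = U - 144 = -144 + U)
(-302517 + 1/(234698 + 448982))/(l((-6 + 10)²) + 263049) = (-302517 + 1/(234698 + 448982))/((-144 + (-6 + 10)²) + 263049) = (-302517 + 1/683680)/((-144 + 4²) + 263049) = (-302517 + 1/683680)/((-144 + 16) + 263049) = -206824822559/(683680*(-128 + 263049)) = -206824822559/683680/262921 = -206824822559/683680*1/262921 = -206824822559/179753829280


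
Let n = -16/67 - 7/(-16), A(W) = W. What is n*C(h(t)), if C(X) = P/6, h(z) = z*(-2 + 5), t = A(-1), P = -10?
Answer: -355/1072 ≈ -0.33116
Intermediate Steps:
t = -1
h(z) = 3*z (h(z) = z*3 = 3*z)
n = 213/1072 (n = -16*1/67 - 7*(-1/16) = -16/67 + 7/16 = 213/1072 ≈ 0.19869)
C(X) = -5/3 (C(X) = -10/6 = -10*⅙ = -5/3)
n*C(h(t)) = (213/1072)*(-5/3) = -355/1072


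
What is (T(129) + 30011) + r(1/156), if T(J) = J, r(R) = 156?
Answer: 30296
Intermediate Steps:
(T(129) + 30011) + r(1/156) = (129 + 30011) + 156 = 30140 + 156 = 30296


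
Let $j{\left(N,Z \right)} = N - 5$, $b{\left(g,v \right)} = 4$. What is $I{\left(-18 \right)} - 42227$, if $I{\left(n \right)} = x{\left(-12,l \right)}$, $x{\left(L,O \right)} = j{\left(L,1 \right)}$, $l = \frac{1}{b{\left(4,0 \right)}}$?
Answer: $-42244$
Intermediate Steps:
$j{\left(N,Z \right)} = -5 + N$
$l = \frac{1}{4} \approx 0.25$
$x{\left(L,O \right)} = -5 + L$
$I{\left(n \right)} = -17$ ($I{\left(n \right)} = -5 - 12 = -17$)
$I{\left(-18 \right)} - 42227 = -17 - 42227 = -42244$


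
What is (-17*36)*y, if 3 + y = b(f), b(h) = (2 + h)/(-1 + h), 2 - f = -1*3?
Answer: 765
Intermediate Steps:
f = 5 (f = 2 - (-1)*3 = 2 - 1*(-3) = 2 + 3 = 5)
b(h) = (2 + h)/(-1 + h)
y = -5/4 (y = -3 + (2 + 5)/(-1 + 5) = -3 + 7/4 = -5/4 ≈ -1.2500)
(-17*36)*y = -17*36*(-5/4) = -612*(-5/4) = 765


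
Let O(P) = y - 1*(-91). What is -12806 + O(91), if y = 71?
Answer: -12644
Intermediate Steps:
O(P) = 162 (O(P) = 71 - 1*(-91) = 71 + 91 = 162)
-12806 + O(91) = -12806 + 162 = -12644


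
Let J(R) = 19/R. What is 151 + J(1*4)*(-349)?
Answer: -6027/4 ≈ -1506.8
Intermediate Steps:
151 + J(1*4)*(-349) = 151 + (19/((1*4)))*(-349) = 151 + (19/4)*(-349) = 151 - 6631/4 = -6027/4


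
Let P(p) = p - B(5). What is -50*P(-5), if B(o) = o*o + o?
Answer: 1750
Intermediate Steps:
B(o) = o + o² (B(o) = o² + o = o + o²)
P(p) = -30 + p (P(p) = p - 5*(1 + 5) = p - 5*6 = p - 1*30 = p - 30 = -30 + p)
-50*P(-5) = -50*(-30 - 5) = -50*(-35) = 1750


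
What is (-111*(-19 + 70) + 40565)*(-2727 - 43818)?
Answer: -1624606680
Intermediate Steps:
(-111*(-19 + 70) + 40565)*(-2727 - 43818) = (-111*51 + 40565)*(-46545) = (-5661 + 40565)*(-46545) = 34904*(-46545) = -1624606680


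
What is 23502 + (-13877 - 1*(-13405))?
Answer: 23030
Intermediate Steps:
23502 + (-13877 - 1*(-13405)) = 23502 + (-13877 + 13405) = 23502 - 472 = 23030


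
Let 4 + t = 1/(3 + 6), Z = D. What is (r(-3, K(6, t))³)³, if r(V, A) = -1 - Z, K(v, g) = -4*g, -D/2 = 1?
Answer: 1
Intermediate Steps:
D = -2 (D = -2*1 = -2)
Z = -2
t = -35/9 (t = -4 + 1/(3 + 6) = -4 + 1/9 = -4 + ⅑ = -35/9 ≈ -3.8889)
r(V, A) = 1 (r(V, A) = -1 - 1*(-2) = -1 + 2 = 1)
(r(-3, K(6, t))³)³ = (1³)³ = 1³ = 1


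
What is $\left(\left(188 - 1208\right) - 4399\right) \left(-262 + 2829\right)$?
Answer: $-13910573$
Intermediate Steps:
$\left(\left(188 - 1208\right) - 4399\right) \left(-262 + 2829\right) = \left(-1020 - 4399\right) 2567 = \left(-5419\right) 2567 = -13910573$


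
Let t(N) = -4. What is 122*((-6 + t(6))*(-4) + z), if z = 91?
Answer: 15982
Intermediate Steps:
122*((-6 + t(6))*(-4) + z) = 122*((-6 - 4)*(-4) + 91) = 122*(-10*(-4) + 91) = 122*(40 + 91) = 122*131 = 15982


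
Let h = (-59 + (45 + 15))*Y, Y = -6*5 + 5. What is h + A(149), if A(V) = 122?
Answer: 97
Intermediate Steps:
Y = -25 (Y = -30 + 5 = -25)
h = -25 (h = (-59 + (45 + 15))*(-25) = (-59 + 60)*(-25) = 1*(-25) = -25)
h + A(149) = -25 + 122 = 97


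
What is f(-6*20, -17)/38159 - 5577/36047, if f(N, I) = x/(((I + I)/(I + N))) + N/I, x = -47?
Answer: -678098965/4251599462 ≈ -0.15949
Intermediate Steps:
f(N, I) = N/I - 47*(I + N)/(2*I) (f(N, I) = -47*(I + N)/(I + I) + N/I = -47*(I + N)/(2*I) + N/I = N/I - 47*(I + N)/(2*I))
f(-6*20, -17)/38159 - 5577/36047 = ((1/2)*(-47*(-17) - (-270)*20)/(-17))/38159 - 5577/36047 = ((1/2)*(-1/17)*(799 - 45*(-120)))*(1/38159) - 5577*1/36047 = ((1/2)*(-1/17)*(799 + 5400))*(1/38159) - 507/3277 = ((1/2)*(-1/17)*6199)*(1/38159) - 507/3277 = -6199/34*1/38159 - 507/3277 = -6199/1297406 - 507/3277 = -678098965/4251599462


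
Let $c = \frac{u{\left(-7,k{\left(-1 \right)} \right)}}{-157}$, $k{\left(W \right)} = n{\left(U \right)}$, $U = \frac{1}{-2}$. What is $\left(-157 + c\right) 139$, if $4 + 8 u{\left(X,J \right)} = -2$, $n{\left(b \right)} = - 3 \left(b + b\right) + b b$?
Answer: $- \frac{13704427}{628} \approx -21822.0$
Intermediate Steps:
$U = - \frac{1}{2} \approx -0.5$
$n{\left(b \right)} = b^{2} - 6 b$ ($n{\left(b \right)} = - 3 \cdot 2 b + b^{2} = - 6 b + b^{2} = b^{2} - 6 b$)
$k{\left(W \right)} = \frac{13}{4}$ ($k{\left(W \right)} = - \frac{-6 - \frac{1}{2}}{2} = \left(- \frac{1}{2}\right) \left(- \frac{13}{2}\right) = \frac{13}{4}$)
$u{\left(X,J \right)} = - \frac{3}{4}$ ($u{\left(X,J \right)} = - \frac{1}{2} + \frac{1}{8} \left(-2\right) = - \frac{1}{2} - \frac{1}{4} = - \frac{3}{4}$)
$c = \frac{3}{628}$ ($c = - \frac{3}{4 \left(-157\right)} = \left(- \frac{3}{4}\right) \left(- \frac{1}{157}\right) = \frac{3}{628} \approx 0.0047771$)
$\left(-157 + c\right) 139 = \left(-157 + \frac{3}{628}\right) 139 = \left(- \frac{98593}{628}\right) 139 = - \frac{13704427}{628}$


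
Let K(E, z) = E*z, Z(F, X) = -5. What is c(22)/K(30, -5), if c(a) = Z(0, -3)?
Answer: 1/30 ≈ 0.033333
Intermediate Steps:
c(a) = -5
c(22)/K(30, -5) = -5/(30*(-5)) = -5/(-150) = -5*(-1/150) = 1/30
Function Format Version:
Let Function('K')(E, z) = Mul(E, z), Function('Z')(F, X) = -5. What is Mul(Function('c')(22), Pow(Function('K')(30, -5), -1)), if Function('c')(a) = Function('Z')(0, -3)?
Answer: Rational(1, 30) ≈ 0.033333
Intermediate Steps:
Function('c')(a) = -5
Mul(Function('c')(22), Pow(Function('K')(30, -5), -1)) = Mul(-5, Pow(Mul(30, -5), -1)) = Mul(-5, Pow(-150, -1)) = Mul(-5, Rational(-1, 150)) = Rational(1, 30)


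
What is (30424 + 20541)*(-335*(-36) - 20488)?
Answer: -429533020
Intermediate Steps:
(30424 + 20541)*(-335*(-36) - 20488) = 50965*(12060 - 20488) = 50965*(-8428) = -429533020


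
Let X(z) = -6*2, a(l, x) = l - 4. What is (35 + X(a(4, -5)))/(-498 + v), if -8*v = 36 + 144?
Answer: -46/1041 ≈ -0.044188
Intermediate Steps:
a(l, x) = -4 + l
v = -45/2 (v = -(36 + 144)/8 = -⅛*180 = -45/2 ≈ -22.500)
X(z) = -12
(35 + X(a(4, -5)))/(-498 + v) = (35 - 12)/(-498 - 45/2) = 23/(-1041/2) = 23*(-2/1041) = -46/1041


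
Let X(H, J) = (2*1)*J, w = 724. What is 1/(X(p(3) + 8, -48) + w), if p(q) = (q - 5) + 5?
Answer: 1/628 ≈ 0.0015924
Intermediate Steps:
p(q) = q (p(q) = (-5 + q) + 5 = q)
X(H, J) = 2*J
1/(X(p(3) + 8, -48) + w) = 1/(2*(-48) + 724) = 1/(-96 + 724) = 1/628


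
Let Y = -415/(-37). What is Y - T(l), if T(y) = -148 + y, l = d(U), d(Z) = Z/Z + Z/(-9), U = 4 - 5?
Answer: 52649/333 ≈ 158.10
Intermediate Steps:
U = -1
d(Z) = 1 - Z/9 (d(Z) = 1 + Z*(-⅑) = 1 - Z/9)
l = 10/9 (l = 1 - ⅑*(-1) = 1 + ⅑ = 10/9 ≈ 1.1111)
Y = 415/37 (Y = -415*(-1)/37 = -83*(-5/37) = 415/37 ≈ 11.216)
Y - T(l) = 415/37 - (-148 + 10/9) = 415/37 - 1*(-1322/9) = 415/37 + 1322/9 = 52649/333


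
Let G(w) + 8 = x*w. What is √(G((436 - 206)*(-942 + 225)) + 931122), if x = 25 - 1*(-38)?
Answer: 2*I*√2364554 ≈ 3075.4*I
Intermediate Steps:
x = 63 (x = 25 + 38 = 63)
G(w) = -8 + 63*w
√(G((436 - 206)*(-942 + 225)) + 931122) = √((-8 + 63*((436 - 206)*(-942 + 225))) + 931122) = √((-8 + 63*(230*(-717))) + 931122) = √((-8 + 63*(-164910)) + 931122) = √((-8 - 10389330) + 931122) = √(-10389338 + 931122) = √(-9458216) = 2*I*√2364554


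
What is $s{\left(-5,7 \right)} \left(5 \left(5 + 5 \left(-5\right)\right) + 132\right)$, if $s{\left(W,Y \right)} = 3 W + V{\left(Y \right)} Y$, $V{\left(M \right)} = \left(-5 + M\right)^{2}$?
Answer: $416$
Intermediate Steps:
$s{\left(W,Y \right)} = 3 W + Y \left(-5 + Y\right)^{2}$ ($s{\left(W,Y \right)} = 3 W + \left(-5 + Y\right)^{2} Y = 3 W + Y \left(-5 + Y\right)^{2}$)
$s{\left(-5,7 \right)} \left(5 \left(5 + 5 \left(-5\right)\right) + 132\right) = \left(3 \left(-5\right) + 7 \left(-5 + 7\right)^{2}\right) \left(5 \left(5 + 5 \left(-5\right)\right) + 132\right) = \left(-15 + 7 \cdot 2^{2}\right) \left(5 \left(5 - 25\right) + 132\right) = \left(-15 + 7 \cdot 4\right) \left(5 \left(-20\right) + 132\right) = \left(-15 + 28\right) \left(-100 + 132\right) = 13 \cdot 32 = 416$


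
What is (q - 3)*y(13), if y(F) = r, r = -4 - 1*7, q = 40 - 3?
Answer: -374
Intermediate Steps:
q = 37
r = -11 (r = -4 - 7 = -11)
y(F) = -11
(q - 3)*y(13) = (37 - 3)*(-11) = 34*(-11) = -374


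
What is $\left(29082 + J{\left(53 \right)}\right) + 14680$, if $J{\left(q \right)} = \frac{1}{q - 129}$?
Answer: $\frac{3325911}{76} \approx 43762.0$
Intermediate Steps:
$J{\left(q \right)} = \frac{1}{-129 + q}$
$\left(29082 + J{\left(53 \right)}\right) + 14680 = \left(29082 + \frac{1}{-129 + 53}\right) + 14680 = \left(29082 + \frac{1}{-76}\right) + 14680 = \left(29082 - \frac{1}{76}\right) + 14680 = \frac{2210231}{76} + 14680 = \frac{3325911}{76}$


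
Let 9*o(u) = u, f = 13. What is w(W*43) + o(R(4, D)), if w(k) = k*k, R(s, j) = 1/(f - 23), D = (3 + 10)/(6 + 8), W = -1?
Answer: 166409/90 ≈ 1849.0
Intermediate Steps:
D = 13/14 ≈ 0.92857
R(s, j) = -1/10 (R(s, j) = 1/(13 - 23) = 1/(-10) = -1/10)
o(u) = u/9
w(k) = k**2
w(W*43) + o(R(4, D)) = (-1*43)**2 + (1/9)*(-1/10) = (-43)**2 - 1/90 = 1849 - 1/90 = 166409/90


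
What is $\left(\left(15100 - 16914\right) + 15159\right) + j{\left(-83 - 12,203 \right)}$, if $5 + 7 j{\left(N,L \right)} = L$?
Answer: $\frac{93613}{7} \approx 13373.0$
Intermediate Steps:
$j{\left(N,L \right)} = - \frac{5}{7} + \frac{L}{7}$
$\left(\left(15100 - 16914\right) + 15159\right) + j{\left(-83 - 12,203 \right)} = \left(\left(15100 - 16914\right) + 15159\right) + \left(- \frac{5}{7} + \frac{1}{7} \cdot 203\right) = \left(-1814 + 15159\right) + \left(- \frac{5}{7} + 29\right) = 13345 + \frac{198}{7} = \frac{93613}{7}$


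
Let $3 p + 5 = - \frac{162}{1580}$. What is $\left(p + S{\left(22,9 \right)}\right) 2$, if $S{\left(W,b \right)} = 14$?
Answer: $\frac{29149}{1185} \approx 24.598$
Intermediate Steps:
$p = - \frac{4031}{2370}$ ($p = - \frac{5}{3} + \frac{\left(-162\right) \frac{1}{1580}}{3} = - \frac{5}{3} + \frac{1}{3} \left(- \frac{81}{790}\right) = - \frac{5}{3} - \frac{27}{790} = - \frac{4031}{2370} \approx -1.7008$)
$\left(p + S{\left(22,9 \right)}\right) 2 = \left(- \frac{4031}{2370} + 14\right) 2 = \frac{29149}{2370} \cdot 2 = \frac{29149}{1185}$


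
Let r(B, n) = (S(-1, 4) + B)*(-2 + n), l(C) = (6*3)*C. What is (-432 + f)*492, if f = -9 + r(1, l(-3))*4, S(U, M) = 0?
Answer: -327180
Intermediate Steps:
l(C) = 18*C
r(B, n) = B*(-2 + n) (r(B, n) = (0 + B)*(-2 + n) = B*(-2 + n))
f = -233 (f = -9 + (1*(-2 + 18*(-3)))*4 = -9 + (1*(-2 - 54))*4 = -9 + (1*(-56))*4 = -9 - 56*4 = -9 - 224 = -233)
(-432 + f)*492 = (-432 - 233)*492 = -665*492 = -327180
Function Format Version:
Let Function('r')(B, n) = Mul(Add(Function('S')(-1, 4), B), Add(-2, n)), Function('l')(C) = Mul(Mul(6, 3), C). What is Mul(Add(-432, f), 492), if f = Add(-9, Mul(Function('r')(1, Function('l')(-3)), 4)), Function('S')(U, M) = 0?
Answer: -327180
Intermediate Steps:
Function('l')(C) = Mul(18, C)
Function('r')(B, n) = Mul(B, Add(-2, n)) (Function('r')(B, n) = Mul(Add(0, B), Add(-2, n)) = Mul(B, Add(-2, n)))
f = -233 (f = Add(-9, Mul(Mul(1, Add(-2, Mul(18, -3))), 4)) = Add(-9, Mul(Mul(1, Add(-2, -54)), 4)) = Add(-9, Mul(Mul(1, -56), 4)) = Add(-9, Mul(-56, 4)) = Add(-9, -224) = -233)
Mul(Add(-432, f), 492) = Mul(Add(-432, -233), 492) = Mul(-665, 492) = -327180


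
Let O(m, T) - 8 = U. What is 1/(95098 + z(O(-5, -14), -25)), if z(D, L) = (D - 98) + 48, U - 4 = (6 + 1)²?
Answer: 1/95109 ≈ 1.0514e-5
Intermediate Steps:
U = 53 (U = 4 + (6 + 1)² = 4 + 7² = 4 + 49 = 53)
O(m, T) = 61 (O(m, T) = 8 + 53 = 61)
z(D, L) = -50 + D (z(D, L) = (-98 + D) + 48 = -50 + D)
1/(95098 + z(O(-5, -14), -25)) = 1/(95098 + (-50 + 61)) = 1/(95098 + 11) = 1/95109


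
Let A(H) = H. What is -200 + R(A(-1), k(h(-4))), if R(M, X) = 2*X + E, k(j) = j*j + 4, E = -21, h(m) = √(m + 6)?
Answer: -209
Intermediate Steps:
h(m) = √(6 + m)
k(j) = 4 + j² (k(j) = j² + 4 = 4 + j²)
R(M, X) = -21 + 2*X (R(M, X) = 2*X - 21 = -21 + 2*X)
-200 + R(A(-1), k(h(-4))) = -200 + (-21 + 2*(4 + (√(6 - 4))²)) = -200 + (-21 + 2*(4 + (√2)²)) = -200 + (-21 + 2*(4 + 2)) = -200 + (-21 + 2*6) = -200 + (-21 + 12) = -200 - 9 = -209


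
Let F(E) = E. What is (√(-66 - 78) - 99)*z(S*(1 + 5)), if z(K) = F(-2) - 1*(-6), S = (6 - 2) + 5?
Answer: -396 + 48*I ≈ -396.0 + 48.0*I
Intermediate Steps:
S = 9 (S = 4 + 5 = 9)
z(K) = 4 (z(K) = -2 - 1*(-6) = -2 + 6 = 4)
(√(-66 - 78) - 99)*z(S*(1 + 5)) = (√(-66 - 78) - 99)*4 = (√(-144) - 99)*4 = (12*I - 99)*4 = (-99 + 12*I)*4 = -396 + 48*I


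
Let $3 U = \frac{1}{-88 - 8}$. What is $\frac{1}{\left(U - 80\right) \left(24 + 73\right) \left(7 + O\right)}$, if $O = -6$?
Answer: $- \frac{288}{2234977} \approx -0.00012886$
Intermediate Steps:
$U = - \frac{1}{288}$ ($U = \frac{1}{3 \left(-88 - 8\right)} = \frac{1}{3 \left(-96\right)} = \frac{1}{3} \left(- \frac{1}{96}\right) = - \frac{1}{288} \approx -0.0034722$)
$\frac{1}{\left(U - 80\right) \left(24 + 73\right) \left(7 + O\right)} = \frac{1}{\left(- \frac{1}{288} - 80\right) \left(24 + 73\right) \left(7 - 6\right)} = \frac{1}{\left(- \frac{23041}{288}\right) 97 \cdot 1} = \frac{1}{\left(- \frac{23041}{288}\right) 97} = \frac{1}{- \frac{2234977}{288}} = - \frac{288}{2234977}$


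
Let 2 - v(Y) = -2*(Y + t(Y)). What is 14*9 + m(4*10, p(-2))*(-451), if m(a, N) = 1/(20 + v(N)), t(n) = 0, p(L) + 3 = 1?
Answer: 1817/18 ≈ 100.94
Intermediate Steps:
p(L) = -2 (p(L) = -3 + 1 = -2)
v(Y) = 2 + 2*Y (v(Y) = 2 - (-2)*(Y + 0) = 2 - (-2)*Y = 2 + 2*Y)
m(a, N) = 1/(22 + 2*N) (m(a, N) = 1/(20 + (2 + 2*N)) = 1/(22 + 2*N))
14*9 + m(4*10, p(-2))*(-451) = 14*9 + (1/(2*(11 - 2)))*(-451) = 126 + ((½)/9)*(-451) = 126 + ((½)*(⅑))*(-451) = 126 + (1/18)*(-451) = 126 - 451/18 = 1817/18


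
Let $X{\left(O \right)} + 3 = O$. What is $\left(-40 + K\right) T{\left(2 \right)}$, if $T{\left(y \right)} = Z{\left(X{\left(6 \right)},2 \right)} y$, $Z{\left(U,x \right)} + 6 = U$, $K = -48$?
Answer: $528$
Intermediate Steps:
$X{\left(O \right)} = -3 + O$
$Z{\left(U,x \right)} = -6 + U$
$T{\left(y \right)} = - 3 y$ ($T{\left(y \right)} = \left(-6 + \left(-3 + 6\right)\right) y = \left(-6 + 3\right) y = - 3 y$)
$\left(-40 + K\right) T{\left(2 \right)} = \left(-40 - 48\right) \left(\left(-3\right) 2\right) = \left(-88\right) \left(-6\right) = 528$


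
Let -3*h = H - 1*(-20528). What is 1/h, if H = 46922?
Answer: -3/67450 ≈ -4.4477e-5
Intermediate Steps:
h = -67450/3 (h = -(46922 - 1*(-20528))/3 = -(46922 + 20528)/3 = -1/3*67450 = -67450/3 ≈ -22483.)
1/h = 1/(-67450/3) = -3/67450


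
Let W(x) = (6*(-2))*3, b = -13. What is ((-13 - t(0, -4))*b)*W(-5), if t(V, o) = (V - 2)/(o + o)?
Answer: -6201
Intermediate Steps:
t(V, o) = (-2 + V)/(2*o) (t(V, o) = (-2 + V)/((2*o)) = (-2 + V)*(1/(2*o)) = (-2 + V)/(2*o))
W(x) = -36 (W(x) = -12*3 = -36)
((-13 - t(0, -4))*b)*W(-5) = ((-13 - (-2 + 0)/(2*(-4)))*(-13))*(-36) = ((-13 - (-1)*(-2)/(2*4))*(-13))*(-36) = ((-13 - 1*¼)*(-13))*(-36) = ((-13 - ¼)*(-13))*(-36) = -53/4*(-13)*(-36) = (689/4)*(-36) = -6201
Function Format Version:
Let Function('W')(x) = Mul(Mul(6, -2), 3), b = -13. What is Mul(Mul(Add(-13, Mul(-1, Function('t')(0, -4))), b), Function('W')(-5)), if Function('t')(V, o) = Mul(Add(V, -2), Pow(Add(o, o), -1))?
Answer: -6201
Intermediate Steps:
Function('t')(V, o) = Mul(Rational(1, 2), Pow(o, -1), Add(-2, V)) (Function('t')(V, o) = Mul(Add(-2, V), Pow(Mul(2, o), -1)) = Mul(Add(-2, V), Mul(Rational(1, 2), Pow(o, -1))) = Mul(Rational(1, 2), Pow(o, -1), Add(-2, V)))
Function('W')(x) = -36 (Function('W')(x) = Mul(-12, 3) = -36)
Mul(Mul(Add(-13, Mul(-1, Function('t')(0, -4))), b), Function('W')(-5)) = Mul(Mul(Add(-13, Mul(-1, Mul(Rational(1, 2), Pow(-4, -1), Add(-2, 0)))), -13), -36) = Mul(Mul(Add(-13, Mul(-1, Mul(Rational(1, 2), Rational(-1, 4), -2))), -13), -36) = Mul(Mul(Add(-13, Mul(-1, Rational(1, 4))), -13), -36) = Mul(Mul(Add(-13, Rational(-1, 4)), -13), -36) = Mul(Mul(Rational(-53, 4), -13), -36) = Mul(Rational(689, 4), -36) = -6201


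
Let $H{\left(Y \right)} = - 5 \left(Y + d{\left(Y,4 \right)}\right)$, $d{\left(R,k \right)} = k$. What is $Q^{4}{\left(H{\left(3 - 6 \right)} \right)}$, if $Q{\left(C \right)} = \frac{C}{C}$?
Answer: $1$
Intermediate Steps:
$H{\left(Y \right)} = -20 - 5 Y$ ($H{\left(Y \right)} = - 5 \left(Y + 4\right) = - 5 \left(4 + Y\right) = -20 - 5 Y$)
$Q{\left(C \right)} = 1$
$Q^{4}{\left(H{\left(3 - 6 \right)} \right)} = 1^{4} = 1$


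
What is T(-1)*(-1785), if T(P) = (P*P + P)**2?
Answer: 0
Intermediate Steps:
T(P) = (P + P**2)**2 (T(P) = (P**2 + P)**2 = (P + P**2)**2)
T(-1)*(-1785) = ((-1)**2*(1 - 1)**2)*(-1785) = (1*0**2)*(-1785) = (1*0)*(-1785) = 0*(-1785) = 0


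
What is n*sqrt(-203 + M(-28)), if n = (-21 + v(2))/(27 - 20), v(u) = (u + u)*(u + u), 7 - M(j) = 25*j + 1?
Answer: -5*sqrt(503)/7 ≈ -16.020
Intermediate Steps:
M(j) = 6 - 25*j (M(j) = 7 - (25*j + 1) = 7 - (1 + 25*j) = 7 + (-1 - 25*j) = 6 - 25*j)
v(u) = 4*u**2 (v(u) = (2*u)*(2*u) = 4*u**2)
n = -5/7 (n = (-21 + 4*2**2)/(27 - 20) = (-21 + 4*4)/7 = (-21 + 16)*(1/7) = -5*1/7 = -5/7 ≈ -0.71429)
n*sqrt(-203 + M(-28)) = -5*sqrt(-203 + (6 - 25*(-28)))/7 = -5*sqrt(-203 + (6 + 700))/7 = -5*sqrt(-203 + 706)/7 = -5*sqrt(503)/7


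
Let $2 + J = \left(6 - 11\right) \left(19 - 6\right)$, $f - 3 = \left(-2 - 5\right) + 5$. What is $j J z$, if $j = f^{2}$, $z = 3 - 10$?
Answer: $469$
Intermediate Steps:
$f = 1$ ($f = 3 + \left(\left(-2 - 5\right) + 5\right) = 3 + \left(-7 + 5\right) = 3 - 2 = 1$)
$z = -7$
$j = 1$ ($j = 1^{2} = 1$)
$J = -67$ ($J = -2 + \left(6 - 11\right) \left(19 - 6\right) = -2 - 65 = -67$)
$j J z = 1 \left(-67\right) \left(-7\right) = \left(-67\right) \left(-7\right) = 469$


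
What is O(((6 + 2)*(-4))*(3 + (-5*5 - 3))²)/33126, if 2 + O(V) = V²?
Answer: 199999999/16563 ≈ 12075.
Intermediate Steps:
O(V) = -2 + V²
O(((6 + 2)*(-4))*(3 + (-5*5 - 3))²)/33126 = (-2 + (((6 + 2)*(-4))*(3 + (-5*5 - 3))²)²)/33126 = (-2 + ((8*(-4))*(3 + (-25 - 3))²)²)*(1/33126) = (-2 + (-32*(3 - 28)²)²)*(1/33126) = (-2 + (-32*(-25)²)²)*(1/33126) = (-2 + (-32*625)²)*(1/33126) = (-2 + (-20000)²)*(1/33126) = (-2 + 400000000)*(1/33126) = 399999998*(1/33126) = 199999999/16563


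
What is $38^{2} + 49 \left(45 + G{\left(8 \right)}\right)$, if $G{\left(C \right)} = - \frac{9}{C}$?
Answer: $\frac{28751}{8} \approx 3593.9$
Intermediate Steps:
$38^{2} + 49 \left(45 + G{\left(8 \right)}\right) = 38^{2} + 49 \left(45 - \frac{9}{8}\right) = 1444 + 49 \left(45 - \frac{9}{8}\right) = 1444 + 49 \cdot \frac{351}{8} = 1444 + \frac{17199}{8} = \frac{28751}{8}$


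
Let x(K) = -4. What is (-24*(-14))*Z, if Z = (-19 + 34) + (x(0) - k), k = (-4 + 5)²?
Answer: 3360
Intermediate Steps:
k = 1 (k = 1² = 1)
Z = 10 (Z = (-19 + 34) + (-4 - 1*1) = 15 + (-4 - 1) = 15 - 5 = 10)
(-24*(-14))*Z = -24*(-14)*10 = 336*10 = 3360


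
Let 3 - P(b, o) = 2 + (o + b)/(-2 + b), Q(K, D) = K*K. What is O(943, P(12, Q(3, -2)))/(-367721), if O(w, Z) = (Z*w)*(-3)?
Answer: -31119/3677210 ≈ -0.0084627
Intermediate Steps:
Q(K, D) = K²
P(b, o) = 1 - (b + o)/(-2 + b) (P(b, o) = 3 - (2 + (o + b)/(-2 + b)) = 3 - (2 + (b + o)/(-2 + b)) = 3 + (-2 - (b + o)/(-2 + b)) = 1 - (b + o)/(-2 + b))
O(w, Z) = -3*Z*w
O(943, P(12, Q(3, -2)))/(-367721) = -3*(-2 - 1*3²)/(-2 + 12)*943/(-367721) = -3*(-2 - 1*9)/10*943*(-1/367721) = -3*(-2 - 9)/10*943*(-1/367721) = -3*(⅒)*(-11)*943*(-1/367721) = -3*(-11/10)*943*(-1/367721) = (31119/10)*(-1/367721) = -31119/3677210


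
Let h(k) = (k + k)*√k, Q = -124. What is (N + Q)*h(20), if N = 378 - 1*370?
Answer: -9280*√5 ≈ -20751.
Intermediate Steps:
N = 8 (N = 378 - 370 = 8)
h(k) = 2*k^(3/2) (h(k) = (2*k)*√k = 2*k^(3/2))
(N + Q)*h(20) = (8 - 124)*(2*20^(3/2)) = -232*40*√5 = -9280*√5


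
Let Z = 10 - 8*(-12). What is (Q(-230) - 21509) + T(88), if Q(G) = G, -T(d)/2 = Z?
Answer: -21951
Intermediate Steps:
Z = 106 (Z = 10 + 96 = 106)
T(d) = -212 (T(d) = -2*106 = -212)
(Q(-230) - 21509) + T(88) = (-230 - 21509) - 212 = -21739 - 212 = -21951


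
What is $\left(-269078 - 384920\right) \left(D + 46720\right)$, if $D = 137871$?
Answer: $-120722144818$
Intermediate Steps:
$\left(-269078 - 384920\right) \left(D + 46720\right) = \left(-269078 - 384920\right) \left(137871 + 46720\right) = \left(-653998\right) 184591 = -120722144818$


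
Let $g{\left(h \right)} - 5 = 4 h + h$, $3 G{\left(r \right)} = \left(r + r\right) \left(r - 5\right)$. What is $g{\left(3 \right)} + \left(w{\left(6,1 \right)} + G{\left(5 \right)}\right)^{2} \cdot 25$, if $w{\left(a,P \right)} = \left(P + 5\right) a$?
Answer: $32420$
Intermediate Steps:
$G{\left(r \right)} = \frac{2 r \left(-5 + r\right)}{3}$ ($G{\left(r \right)} = \frac{\left(r + r\right) \left(r - 5\right)}{3} = \frac{2 r \left(-5 + r\right)}{3}$)
$w{\left(a,P \right)} = a \left(5 + P\right)$ ($w{\left(a,P \right)} = \left(5 + P\right) a = a \left(5 + P\right)$)
$g{\left(h \right)} = 5 + 5 h$ ($g{\left(h \right)} = 5 + \left(4 h + h\right) = 5 + 5 h$)
$g{\left(3 \right)} + \left(w{\left(6,1 \right)} + G{\left(5 \right)}\right)^{2} \cdot 25 = \left(5 + 5 \cdot 3\right) + \left(6 \left(5 + 1\right) + \frac{2}{3} \cdot 5 \left(-5 + 5\right)\right)^{2} \cdot 25 = \left(5 + 15\right) + \left(6 \cdot 6 + \frac{2}{3} \cdot 5 \cdot 0\right)^{2} \cdot 25 = 20 + \left(36 + 0\right)^{2} \cdot 25 = 20 + 36^{2} \cdot 25 = 20 + 1296 \cdot 25 = 20 + 32400 = 32420$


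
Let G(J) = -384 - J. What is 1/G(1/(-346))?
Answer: -346/132863 ≈ -0.0026042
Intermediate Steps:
1/G(1/(-346)) = 1/(-384 - 1/(-346)) = 1/(-384 - 1*(-1/346)) = 1/(-384 + 1/346) = 1/(-132863/346) = -346/132863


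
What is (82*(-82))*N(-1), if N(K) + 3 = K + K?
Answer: 33620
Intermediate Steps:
N(K) = -3 + 2*K (N(K) = -3 + (K + K) = -3 + 2*K)
(82*(-82))*N(-1) = (82*(-82))*(-3 + 2*(-1)) = -6724*(-3 - 2) = -6724*(-5) = 33620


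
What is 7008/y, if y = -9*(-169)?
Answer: 2336/507 ≈ 4.6075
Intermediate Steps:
y = 1521
7008/y = 7008/1521 = 7008*(1/1521) = 2336/507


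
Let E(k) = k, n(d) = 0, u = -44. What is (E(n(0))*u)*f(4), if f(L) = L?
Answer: 0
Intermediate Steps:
(E(n(0))*u)*f(4) = (0*(-44))*4 = 0*4 = 0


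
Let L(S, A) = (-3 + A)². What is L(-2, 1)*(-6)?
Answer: -24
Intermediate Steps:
L(-2, 1)*(-6) = (-3 + 1)²*(-6) = (-2)²*(-6) = 4*(-6) = -24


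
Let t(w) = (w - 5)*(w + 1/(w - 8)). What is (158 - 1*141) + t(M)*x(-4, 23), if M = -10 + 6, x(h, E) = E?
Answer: 3449/4 ≈ 862.25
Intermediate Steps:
M = -4
t(w) = (-5 + w)*(w + 1/(-8 + w))
(158 - 1*141) + t(M)*x(-4, 23) = (158 - 1*141) + ((-5 + (-4)**3 - 13*(-4)**2 + 41*(-4))/(-8 - 4))*23 = (158 - 141) + ((-5 - 64 - 13*16 - 164)/(-12))*23 = 17 - (-5 - 64 - 208 - 164)/12*23 = 17 - 1/12*(-441)*23 = 17 + (147/4)*23 = 17 + 3381/4 = 3449/4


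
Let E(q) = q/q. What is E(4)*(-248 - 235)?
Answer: -483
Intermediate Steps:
E(q) = 1
E(4)*(-248 - 235) = 1*(-248 - 235) = 1*(-483) = -483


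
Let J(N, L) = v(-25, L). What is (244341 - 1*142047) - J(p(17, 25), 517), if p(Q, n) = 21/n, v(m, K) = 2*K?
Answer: 101260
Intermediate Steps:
J(N, L) = 2*L
(244341 - 1*142047) - J(p(17, 25), 517) = (244341 - 1*142047) - 2*517 = (244341 - 142047) - 1*1034 = 102294 - 1034 = 101260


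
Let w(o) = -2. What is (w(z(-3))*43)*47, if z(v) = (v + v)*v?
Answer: -4042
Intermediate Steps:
z(v) = 2*v² (z(v) = (2*v)*v = 2*v²)
(w(z(-3))*43)*47 = -2*43*47 = -86*47 = -4042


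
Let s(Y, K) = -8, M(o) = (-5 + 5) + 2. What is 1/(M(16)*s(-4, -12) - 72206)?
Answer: -1/72222 ≈ -1.3846e-5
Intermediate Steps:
M(o) = 2 (M(o) = 0 + 2 = 2)
1/(M(16)*s(-4, -12) - 72206) = 1/(2*(-8) - 72206) = 1/(-16 - 72206) = 1/(-72222) = -1/72222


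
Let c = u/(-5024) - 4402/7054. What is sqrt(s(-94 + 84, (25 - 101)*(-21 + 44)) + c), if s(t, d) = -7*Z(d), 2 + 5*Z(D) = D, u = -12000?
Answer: sqrt(751776896953702)/553739 ≈ 49.515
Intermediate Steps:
Z(D) = -2/5 + D/5
c = 977068/553739 (c = -12000/(-5024) - 4402/7054 = -12000*(-1/5024) - 4402*1/7054 = 375/157 - 2201/3527 = 977068/553739 ≈ 1.7645)
s(t, d) = 14/5 - 7*d/5 (s(t, d) = -7*(-2/5 + d/5) = 14/5 - 7*d/5)
sqrt(s(-94 + 84, (25 - 101)*(-21 + 44)) + c) = sqrt((14/5 - 7*(25 - 101)*(-21 + 44)/5) + 977068/553739) = sqrt((14/5 - (-532)*23/5) + 977068/553739) = sqrt((14/5 - 7/5*(-1748)) + 977068/553739) = sqrt((14/5 + 12236/5) + 977068/553739) = sqrt(2450 + 977068/553739) = sqrt(1357637618/553739) = sqrt(751776896953702)/553739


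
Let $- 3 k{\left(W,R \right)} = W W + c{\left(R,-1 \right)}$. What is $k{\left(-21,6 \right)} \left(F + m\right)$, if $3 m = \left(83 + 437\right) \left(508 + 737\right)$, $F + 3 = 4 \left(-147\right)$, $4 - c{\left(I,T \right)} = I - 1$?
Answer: $- \frac{94691960}{3} \approx -3.1564 \cdot 10^{7}$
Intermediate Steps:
$c{\left(I,T \right)} = 5 - I$ ($c{\left(I,T \right)} = 4 - \left(I - 1\right) = 4 - \left(-1 + I\right) = 5 - I$)
$F = -591$ ($F = -3 + 4 \left(-147\right) = -3 - 588 = -591$)
$m = 215800$ ($m = \frac{\left(83 + 437\right) \left(508 + 737\right)}{3} = \frac{520 \cdot 1245}{3} = \frac{1}{3} \cdot 647400 = 215800$)
$k{\left(W,R \right)} = - \frac{5}{3} - \frac{W^{2}}{3} + \frac{R}{3}$ ($k{\left(W,R \right)} = - \frac{W W - \left(-5 + R\right)}{3} = - \frac{W^{2} - \left(-5 + R\right)}{3} = - \frac{5 + W^{2} - R}{3} = - \frac{5}{3} - \frac{W^{2}}{3} + \frac{R}{3}$)
$k{\left(-21,6 \right)} \left(F + m\right) = \left(- \frac{5}{3} - \frac{\left(-21\right)^{2}}{3} + \frac{1}{3} \cdot 6\right) \left(-591 + 215800\right) = \left(- \frac{5}{3} - 147 + 2\right) 215209 = \left(- \frac{440}{3}\right) 215209 = - \frac{94691960}{3}$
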